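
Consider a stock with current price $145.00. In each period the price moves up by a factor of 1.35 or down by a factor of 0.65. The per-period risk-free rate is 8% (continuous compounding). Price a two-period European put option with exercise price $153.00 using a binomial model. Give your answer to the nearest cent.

Risk-neutral probability p = (e^0.08 − 0.65)/(1.35 − 0.65) = 0.4333/0.7000 = 0.6190
Terminal stock prices: S_uu = 264.3, S_ud = 127.2, S_dd = 61.26
Terminal payoffs (K − S): max(-111.3, 0) = 0, max(25.76, 0) = 25.76, max(91.74, 0) = 91.74
Node u (S = 195.8): V_u = e^(−0.08)·[0.6190·0.0000 + 0.3810·25.7625] = 9.0613
Node d (S = 94.25): V_d = e^(−0.08)·[0.6190·25.7625 + 0.3810·91.7375] = 46.9868
Node 0 (S = 145): V_0 = e^(−0.08)·[0.6190·9.0613 + 0.3810·46.9868] = 21.7040

$21.70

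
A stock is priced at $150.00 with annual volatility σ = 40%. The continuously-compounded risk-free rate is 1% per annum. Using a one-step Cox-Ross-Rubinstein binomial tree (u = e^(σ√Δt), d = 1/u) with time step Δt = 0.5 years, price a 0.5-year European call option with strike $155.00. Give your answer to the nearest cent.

$19.21

CRR parameters: u = e^(σ√Δt) = e^(0.4·√0.5) = 1.3269, d = 1/u = 0.7536
Per-period rate: rΔt = 0.01·0.5 = 0.005, so R = e^0.005 = 1.0050
Risk-neutral probability p = (e^0.005 − 0.7536)/(1.3269 − 0.7536) = 0.2514/0.5733 = 0.4385
Terminal stock prices: S_u = 199, S_d = 113
Terminal payoffs (S − K): max(44.03, 0) = 44.03, max(-41.95, 0) = 0
Node 0 (S = 150): V_0 = e^(−0.005)·[0.4385·44.0345 + 0.5615·0.0000] = 19.2128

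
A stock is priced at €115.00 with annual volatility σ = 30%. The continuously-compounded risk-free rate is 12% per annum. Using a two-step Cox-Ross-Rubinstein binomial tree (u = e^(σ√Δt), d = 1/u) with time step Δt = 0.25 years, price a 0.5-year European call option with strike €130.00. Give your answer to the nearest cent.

CRR parameters: u = e^(σ√Δt) = e^(0.3·√0.25) = 1.1618, d = 1/u = 0.8607
Per-period rate: rΔt = 0.12·0.25 = 0.03, so R = e^0.03 = 1.0305
Risk-neutral probability p = (e^0.03 − 0.8607)/(1.1618 − 0.8607) = 0.1697/0.3011 = 0.5637
Terminal stock prices: S_uu = 155.2, S_ud = 115, S_dd = 85.19
Terminal payoffs (S − K): max(25.23, 0) = 25.23, max(-15, 0) = 0, max(-44.81, 0) = 0
Node u (S = 133.6): V_u = e^(−0.03)·[0.5637·25.2338 + 0.4363·0.0000] = 13.8040
Node d (S = 98.98): V_d = e^(−0.03)·[0.5637·0.0000 + 0.4363·0.0000] = 0.0000
Node 0 (S = 115): V_0 = e^(−0.03)·[0.5637·13.8040 + 0.4363·0.0000] = 7.5514

€7.55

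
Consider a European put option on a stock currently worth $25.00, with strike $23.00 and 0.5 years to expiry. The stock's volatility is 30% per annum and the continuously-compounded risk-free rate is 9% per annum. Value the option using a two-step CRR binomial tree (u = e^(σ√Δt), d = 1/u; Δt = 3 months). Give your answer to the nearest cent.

CRR parameters: u = e^(σ√Δt) = e^(0.3·√0.25) = 1.1618, d = 1/u = 0.8607
Per-period rate: rΔt = 0.09·0.25 = 0.0225, so R = e^0.0225 = 1.0228
Risk-neutral probability p = (e^0.0225 − 0.8607)/(1.1618 − 0.8607) = 0.1620/0.3011 = 0.5381
Terminal stock prices: S_uu = 33.75, S_ud = 25, S_dd = 18.52
Terminal payoffs (K − S): max(-10.75, 0) = 0, max(-2, 0) = 0, max(4.48, 0) = 4.48
Node u (S = 29.05): V_u = e^(−0.0225)·[0.5381·0.0000 + 0.4619·0.0000] = 0.0000
Node d (S = 21.52): V_d = e^(−0.0225)·[0.5381·0.0000 + 0.4619·4.4795] = 2.0229
Node 0 (S = 25): V_0 = e^(−0.0225)·[0.5381·0.0000 + 0.4619·2.0229] = 0.9135

$0.91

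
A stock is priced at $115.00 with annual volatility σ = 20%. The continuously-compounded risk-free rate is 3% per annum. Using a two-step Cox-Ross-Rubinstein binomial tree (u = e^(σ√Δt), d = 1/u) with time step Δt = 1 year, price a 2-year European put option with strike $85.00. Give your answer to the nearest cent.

CRR parameters: u = e^(σ√Δt) = e^(0.2·√1) = 1.2214, d = 1/u = 0.8187
Per-period rate: rΔt = 0.03·1 = 0.03, so R = e^0.03 = 1.0305
Risk-neutral probability p = (e^0.03 − 0.8187)/(1.2214 − 0.8187) = 0.2117/0.4027 = 0.5258
Terminal stock prices: S_uu = 171.6, S_ud = 115, S_dd = 77.09
Terminal payoffs (K − S): max(-86.56, 0) = 0, max(-30, 0) = 0, max(7.913, 0) = 7.913
Node u (S = 140.5): V_u = e^(−0.03)·[0.5258·0.0000 + 0.4742·0.0000] = 0.0000
Node d (S = 94.15): V_d = e^(−0.03)·[0.5258·0.0000 + 0.4742·7.9132] = 3.6416
Node 0 (S = 115): V_0 = e^(−0.03)·[0.5258·0.0000 + 0.4742·3.6416] = 1.6758

$1.68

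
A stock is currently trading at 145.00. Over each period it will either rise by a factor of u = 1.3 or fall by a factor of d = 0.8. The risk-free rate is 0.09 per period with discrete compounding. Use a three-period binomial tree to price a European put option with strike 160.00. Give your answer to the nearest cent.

Risk-neutral probability p = (1 + 0.09 − 0.8)/(1.3 − 0.8) = 0.2900/0.5000 = 0.5800
Terminal stock prices: S_uuu = 318.6, S_uud = 196, S_udd = 120.6, S_ddd = 74.24
Terminal payoffs (K − S): max(-158.6, 0) = 0, max(-36.04, 0) = 0, max(39.36, 0) = 39.36, max(85.76, 0) = 85.76
Node uu (S = 245.1): V_uu = 1/1.09·[0.5800·0.0000 + 0.4200·0.0000] = 0.0000
Node ud (S = 150.8): V_ud = 1/1.09·[0.5800·0.0000 + 0.4200·39.3600] = 15.1662
Node dd (S = 92.8): V_dd = 1/1.09·[0.5800·39.3600 + 0.4200·85.7600] = 53.9890
Node u (S = 188.5): V_u = 1/1.09·[0.5800·0.0000 + 0.4200·15.1662] = 5.8439
Node d (S = 116): V_d = 1/1.09·[0.5800·15.1662 + 0.4200·53.9890] = 28.8732
Node 0 (S = 145): V_0 = 1/1.09·[0.5800·5.8439 + 0.4200·28.8732] = 14.2350

14.24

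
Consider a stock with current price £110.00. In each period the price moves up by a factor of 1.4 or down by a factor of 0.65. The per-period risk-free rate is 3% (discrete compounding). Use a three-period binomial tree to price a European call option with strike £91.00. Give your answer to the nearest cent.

£42.18

Risk-neutral probability p = (1 + 0.03 − 0.65)/(1.4 − 0.65) = 0.3800/0.7500 = 0.5067
Terminal stock prices: S_uuu = 301.8, S_uud = 140.1, S_udd = 65.07, S_ddd = 30.21
Terminal payoffs (S − K): max(210.8, 0) = 210.8, max(49.14, 0) = 49.14, max(-25.93, 0) = 0, max(-60.79, 0) = 0
Node uu (S = 215.6): V_uu = 1/1.03·[0.5067·210.8400 + 0.4933·49.1400] = 127.2505
Node ud (S = 100.1): V_ud = 1/1.03·[0.5067·49.1400 + 0.4933·0.0000] = 24.1724
Node dd (S = 46.48): V_dd = 1/1.03·[0.5067·0.0000 + 0.4933·0.0000] = 0.0000
Node u (S = 154): V_u = 1/1.03·[0.5067·127.2505 + 0.4933·24.1724] = 74.1734
Node d (S = 71.5): V_d = 1/1.03·[0.5067·24.1724 + 0.4933·0.0000] = 11.8906
Node 0 (S = 110): V_0 = 1/1.03·[0.5067·74.1734 + 0.4933·11.8906] = 42.1818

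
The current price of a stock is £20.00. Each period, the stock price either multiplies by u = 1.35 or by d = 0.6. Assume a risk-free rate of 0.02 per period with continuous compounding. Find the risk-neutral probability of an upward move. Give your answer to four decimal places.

p = 0.5603

Risk-neutral probability p = (e^0.02 − 0.6)/(1.35 − 0.6) = 0.4202/0.7500 = 0.5603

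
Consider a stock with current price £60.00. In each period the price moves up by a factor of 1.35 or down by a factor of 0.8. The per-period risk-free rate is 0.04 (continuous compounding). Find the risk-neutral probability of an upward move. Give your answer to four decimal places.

Risk-neutral probability p = (e^0.04 − 0.8)/(1.35 − 0.8) = 0.2408/0.5500 = 0.4378

p = 0.4378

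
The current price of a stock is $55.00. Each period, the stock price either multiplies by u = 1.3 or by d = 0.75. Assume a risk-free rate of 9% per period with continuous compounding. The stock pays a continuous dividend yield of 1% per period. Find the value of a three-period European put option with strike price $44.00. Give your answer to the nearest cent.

$1.79

Per-period risk-free factor R = e^0.09 = 1.0942; dividend-adjusted growth = e^(0.09−0.01) = 1.0833.
Risk-neutral probability p = (1.0833 − 0.75)/(1.3 − 0.75) = 0.3333/0.5500 = 0.6060
Terminal stock prices: S_uuu = 120.8, S_uud = 69.71, S_udd = 40.22, S_ddd = 23.2
Terminal payoffs (K − S): max(-76.84, 0) = 0, max(-25.71, 0) = 0, max(3.781, 0) = 3.781, max(20.8, 0) = 20.8
Node uu (S = 92.95): V_uu = e^(−0.09)·[0.6060·0.0000 + 0.3940·0.0000] = 0.0000
Node ud (S = 53.62): V_ud = e^(−0.09)·[0.6060·0.0000 + 0.3940·3.7812] = 1.3617
Node dd (S = 30.94): V_dd = e^(−0.09)·[0.6060·3.7812 + 0.3940·20.7969] = 9.5833
Node u (S = 71.5): V_u = e^(−0.09)·[0.6060·0.0000 + 0.3940·1.3617] = 0.4904
Node d (S = 41.25): V_d = e^(−0.09)·[0.6060·1.3617 + 0.3940·9.5833] = 4.2052
Node 0 (S = 55): V_0 = e^(−0.09)·[0.6060·0.4904 + 0.3940·4.2052] = 1.7859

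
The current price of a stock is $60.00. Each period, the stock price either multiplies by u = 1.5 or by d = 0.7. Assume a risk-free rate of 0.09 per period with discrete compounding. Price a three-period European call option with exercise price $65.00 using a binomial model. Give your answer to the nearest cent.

Risk-neutral probability p = (1 + 0.09 − 0.7)/(1.5 − 0.7) = 0.3900/0.8000 = 0.4875
Terminal stock prices: S_uuu = 202.5, S_uud = 94.5, S_udd = 44.1, S_ddd = 20.58
Terminal payoffs (S − K): max(137.5, 0) = 137.5, max(29.5, 0) = 29.5, max(-20.9, 0) = 0, max(-44.42, 0) = 0
Node uu (S = 135): V_uu = 1/1.09·[0.4875·137.5000 + 0.5125·29.5000] = 75.3670
Node ud (S = 63): V_ud = 1/1.09·[0.4875·29.5000 + 0.5125·0.0000] = 13.1938
Node dd (S = 29.4): V_dd = 1/1.09·[0.4875·0.0000 + 0.5125·0.0000] = 0.0000
Node u (S = 90): V_u = 1/1.09·[0.4875·75.3670 + 0.5125·13.1938] = 39.9112
Node d (S = 42): V_d = 1/1.09·[0.4875·13.1938 + 0.5125·0.0000] = 5.9009
Node 0 (S = 60): V_0 = 1/1.09·[0.4875·39.9112 + 0.5125·5.9009] = 20.6247

$20.62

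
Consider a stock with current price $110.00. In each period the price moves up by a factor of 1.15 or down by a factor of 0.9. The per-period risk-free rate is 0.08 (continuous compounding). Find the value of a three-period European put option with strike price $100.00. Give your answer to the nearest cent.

$0.30

Risk-neutral probability p = (e^0.08 − 0.9)/(1.15 − 0.9) = 0.1833/0.2500 = 0.7331
Terminal stock prices: S_uuu = 167.3, S_uud = 130.9, S_udd = 102.5, S_ddd = 80.19
Terminal payoffs (K − S): max(-67.3, 0) = 0, max(-30.93, 0) = 0, max(-2.465, 0) = 0, max(19.81, 0) = 19.81
Node uu (S = 145.5): V_uu = e^(−0.08)·[0.7331·0.0000 + 0.2669·0.0000] = 0.0000
Node ud (S = 113.8): V_ud = e^(−0.08)·[0.7331·0.0000 + 0.2669·0.0000] = 0.0000
Node dd (S = 89.1): V_dd = e^(−0.08)·[0.7331·0.0000 + 0.2669·19.8100] = 4.8799
Node u (S = 126.5): V_u = e^(−0.08)·[0.7331·0.0000 + 0.2669·0.0000] = 0.0000
Node d (S = 99): V_d = e^(−0.08)·[0.7331·0.0000 + 0.2669·4.8799] = 1.2021
Node 0 (S = 110): V_0 = e^(−0.08)·[0.7331·0.0000 + 0.2669·1.2021] = 0.2961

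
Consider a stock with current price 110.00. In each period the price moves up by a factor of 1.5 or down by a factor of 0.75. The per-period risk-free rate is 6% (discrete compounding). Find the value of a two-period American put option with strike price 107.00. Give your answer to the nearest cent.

13.82

Risk-neutral probability p = (1 + 0.06 − 0.75)/(1.5 − 0.75) = 0.3100/0.7500 = 0.4133
Terminal stock prices: S_uu = 247.5, S_ud = 123.8, S_dd = 61.88
Terminal payoffs (K − S): max(-140.5, 0) = 0, max(-16.75, 0) = 0, max(45.12, 0) = 45.12
Node u (S = 165): continuation = 1/1.06·[0.4133·0.0000 + 0.5867·0.0000] = 0.0000; exercise value = 0.0000 ≤ continuation, so V_u = 0.0000
Node d (S = 82.5): continuation = 1/1.06·[0.4133·0.0000 + 0.5867·45.1250] = 24.9748; exercise value = 24.5000 ≤ continuation, so V_d = 24.9748
Node 0 (S = 110): continuation = 1/1.06·[0.4133·0.0000 + 0.5867·24.9748] = 13.8226; exercise value = 0.0000 ≤ continuation, so V_0 = 13.8226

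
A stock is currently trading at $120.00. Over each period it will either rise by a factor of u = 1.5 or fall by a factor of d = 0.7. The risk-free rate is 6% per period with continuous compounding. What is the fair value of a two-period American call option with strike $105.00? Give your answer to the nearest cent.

$39.17

Risk-neutral probability p = (e^0.06 − 0.7)/(1.5 − 0.7) = 0.3618/0.8000 = 0.4523
Terminal stock prices: S_uu = 270, S_ud = 126, S_dd = 58.8
Terminal payoffs (S − K): max(165, 0) = 165, max(21, 0) = 21, max(-46.2, 0) = 0
Node u (S = 180): continuation = e^(−0.06)·[0.4523·165.0000 + 0.5477·21.0000] = 81.1147; exercise value = 75.0000 ≤ continuation, so V_u = 81.1147
Node d (S = 84): continuation = e^(−0.06)·[0.4523·21.0000 + 0.5477·0.0000] = 8.9451; exercise value = 0.0000 ≤ continuation, so V_d = 8.9451
Node 0 (S = 120): continuation = e^(−0.06)·[0.4523·81.1147 + 0.5477·8.9451] = 39.1653; exercise value = 15.0000 ≤ continuation, so V_0 = 39.1653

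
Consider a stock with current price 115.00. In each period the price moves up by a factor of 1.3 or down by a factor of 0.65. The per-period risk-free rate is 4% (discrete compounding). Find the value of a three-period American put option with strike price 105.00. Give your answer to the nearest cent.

15.49

Risk-neutral probability p = (1 + 0.04 − 0.65)/(1.3 − 0.65) = 0.3900/0.6500 = 0.6000
Terminal stock prices: S_uuu = 252.7, S_uud = 126.3, S_udd = 63.16, S_ddd = 31.58
Terminal payoffs (K − S): max(-147.7, 0) = 0, max(-21.33, 0) = 0, max(41.84, 0) = 41.84, max(73.42, 0) = 73.42
Node uu (S = 194.4): continuation = 1/1.04·[0.6000·0.0000 + 0.4000·0.0000] = 0.0000; exercise value = 0.0000 ≤ continuation, so V_uu = 0.0000
Node ud (S = 97.17): continuation = 1/1.04·[0.6000·0.0000 + 0.4000·41.8362] = 16.0909; exercise value = 7.8250 ≤ continuation, so V_ud = 16.0909
Node dd (S = 48.59): continuation = 1/1.04·[0.6000·41.8362 + 0.4000·73.4181] = 52.3740; exercise value = 56.4125 > continuation, so V_dd = 56.4125 (exercise)
Node u (S = 149.5): continuation = 1/1.04·[0.6000·0.0000 + 0.4000·16.0909] = 6.1888; exercise value = 0.0000 ≤ continuation, so V_u = 6.1888
Node d (S = 74.75): continuation = 1/1.04·[0.6000·16.0909 + 0.4000·56.4125] = 30.9803; exercise value = 30.2500 ≤ continuation, so V_d = 30.9803
Node 0 (S = 115): continuation = 1/1.04·[0.6000·6.1888 + 0.4000·30.9803] = 15.4860; exercise value = 0.0000 ≤ continuation, so V_0 = 15.4860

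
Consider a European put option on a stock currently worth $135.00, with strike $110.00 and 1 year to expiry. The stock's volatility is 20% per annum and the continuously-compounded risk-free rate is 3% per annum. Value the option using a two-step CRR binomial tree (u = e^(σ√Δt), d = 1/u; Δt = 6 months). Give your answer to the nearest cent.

$1.86

CRR parameters: u = e^(σ√Δt) = e^(0.2·√0.5) = 1.1519, d = 1/u = 0.8681
Per-period rate: rΔt = 0.03·0.5 = 0.015, so R = e^0.015 = 1.0151
Risk-neutral probability p = (e^0.015 − 0.8681)/(1.1519 − 0.8681) = 0.1470/0.2838 = 0.5180
Terminal stock prices: S_uu = 179.1, S_ud = 135, S_dd = 101.7
Terminal payoffs (K − S): max(-69.13, 0) = 0, max(-25, 0) = 0, max(8.259, 0) = 8.259
Node u (S = 155.5): V_u = e^(−0.015)·[0.5180·0.0000 + 0.4820·0.0000] = 0.0000
Node d (S = 117.2): V_d = e^(−0.015)·[0.5180·0.0000 + 0.4820·8.2588] = 3.9218
Node 0 (S = 135): V_0 = e^(−0.015)·[0.5180·0.0000 + 0.4820·3.9218] = 1.8623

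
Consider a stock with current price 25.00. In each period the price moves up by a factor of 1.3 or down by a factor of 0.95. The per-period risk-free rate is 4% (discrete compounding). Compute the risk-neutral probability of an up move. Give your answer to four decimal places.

Risk-neutral probability p = (1 + 0.04 − 0.95)/(1.3 − 0.95) = 0.0900/0.3500 = 0.2571

p = 0.2571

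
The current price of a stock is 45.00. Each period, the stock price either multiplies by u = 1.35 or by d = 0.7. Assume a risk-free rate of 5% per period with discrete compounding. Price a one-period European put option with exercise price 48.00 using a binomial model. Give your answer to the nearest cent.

7.25

Risk-neutral probability p = (1 + 0.05 − 0.7)/(1.35 − 0.7) = 0.3500/0.6500 = 0.5385
Terminal stock prices: S_u = 60.75, S_d = 31.5
Terminal payoffs (K − S): max(-12.75, 0) = 0, max(16.5, 0) = 16.5
Node 0 (S = 45): V_0 = 1/1.05·[0.5385·0.0000 + 0.4615·16.5000] = 7.2527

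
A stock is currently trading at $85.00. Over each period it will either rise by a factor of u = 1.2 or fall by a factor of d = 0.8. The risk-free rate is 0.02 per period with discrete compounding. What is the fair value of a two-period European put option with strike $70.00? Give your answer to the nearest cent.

Risk-neutral probability p = (1 + 0.02 − 0.8)/(1.2 − 0.8) = 0.2200/0.4000 = 0.5500
Terminal stock prices: S_uu = 122.4, S_ud = 81.6, S_dd = 54.4
Terminal payoffs (K − S): max(-52.4, 0) = 0, max(-11.6, 0) = 0, max(15.6, 0) = 15.6
Node u (S = 102): V_u = 1/1.02·[0.5500·0.0000 + 0.4500·0.0000] = 0.0000
Node d (S = 68): V_d = 1/1.02·[0.5500·0.0000 + 0.4500·15.6000] = 6.8824
Node 0 (S = 85): V_0 = 1/1.02·[0.5500·0.0000 + 0.4500·6.8824] = 3.0363

$3.04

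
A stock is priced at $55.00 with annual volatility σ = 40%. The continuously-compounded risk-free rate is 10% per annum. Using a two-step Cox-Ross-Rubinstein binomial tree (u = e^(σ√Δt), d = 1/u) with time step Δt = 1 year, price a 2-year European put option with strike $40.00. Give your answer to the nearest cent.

$2.77

CRR parameters: u = e^(σ√Δt) = e^(0.4·√1) = 1.4918, d = 1/u = 0.6703
Per-period rate: rΔt = 0.1·1 = 0.1, so R = e^0.1 = 1.1052
Risk-neutral probability p = (e^0.1 − 0.6703)/(1.4918 − 0.6703) = 0.4349/0.8215 = 0.5293
Terminal stock prices: S_uu = 122.4, S_ud = 55, S_dd = 24.71
Terminal payoffs (K − S): max(-82.4, 0) = 0, max(-15, 0) = 0, max(15.29, 0) = 15.29
Node u (S = 82.05): V_u = e^(−0.1)·[0.5293·0.0000 + 0.4707·0.0000] = 0.0000
Node d (S = 36.87): V_d = e^(−0.1)·[0.5293·0.0000 + 0.4707·15.2869] = 6.5103
Node 0 (S = 55): V_0 = e^(−0.1)·[0.5293·0.0000 + 0.4707·6.5103] = 2.7726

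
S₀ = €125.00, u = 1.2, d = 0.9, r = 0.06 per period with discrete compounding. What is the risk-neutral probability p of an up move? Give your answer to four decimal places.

p = 0.5333

Risk-neutral probability p = (1 + 0.06 − 0.9)/(1.2 − 0.9) = 0.1600/0.3000 = 0.5333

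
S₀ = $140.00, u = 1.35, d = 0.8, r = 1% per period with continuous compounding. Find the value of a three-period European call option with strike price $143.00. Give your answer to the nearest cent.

$26.93

Risk-neutral probability p = (e^0.01 − 0.8)/(1.35 − 0.8) = 0.2101/0.5500 = 0.3819
Terminal stock prices: S_uuu = 344.5, S_uud = 204.1, S_udd = 121, S_ddd = 71.68
Terminal payoffs (S − K): max(201.5, 0) = 201.5, max(61.12, 0) = 61.12, max(-22.04, 0) = 0, max(-71.32, 0) = 0
Node uu (S = 255.2): V_uu = e^(−0.01)·[0.3819·201.4525 + 0.6181·61.1200] = 113.5729
Node ud (S = 151.2): V_ud = e^(−0.01)·[0.3819·61.1200 + 0.6181·0.0000] = 23.1100
Node dd (S = 89.6): V_dd = e^(−0.01)·[0.3819·0.0000 + 0.6181·0.0000] = 0.0000
Node u (S = 189): V_u = e^(−0.01)·[0.3819·113.5729 + 0.6181·23.1100] = 57.0849
Node d (S = 112): V_d = e^(−0.01)·[0.3819·23.1100 + 0.6181·0.0000] = 8.7381
Node 0 (S = 140): V_0 = e^(−0.01)·[0.3819·57.0849 + 0.6181·8.7381] = 26.9316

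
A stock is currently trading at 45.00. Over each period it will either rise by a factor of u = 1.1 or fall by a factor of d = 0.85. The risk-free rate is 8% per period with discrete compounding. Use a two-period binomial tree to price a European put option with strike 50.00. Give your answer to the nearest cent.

1.10

Risk-neutral probability p = (1 + 0.08 − 0.85)/(1.1 − 0.85) = 0.2300/0.2500 = 0.9200
Terminal stock prices: S_uu = 54.45, S_ud = 42.08, S_dd = 32.51
Terminal payoffs (K − S): max(-4.45, 0) = 0, max(7.925, 0) = 7.925, max(17.49, 0) = 17.49
Node u (S = 49.5): V_u = 1/1.08·[0.9200·0.0000 + 0.0800·7.9250] = 0.5870
Node d (S = 38.25): V_d = 1/1.08·[0.9200·7.9250 + 0.0800·17.4875] = 8.0463
Node 0 (S = 45): V_0 = 1/1.08·[0.9200·0.5870 + 0.0800·8.0463] = 1.0961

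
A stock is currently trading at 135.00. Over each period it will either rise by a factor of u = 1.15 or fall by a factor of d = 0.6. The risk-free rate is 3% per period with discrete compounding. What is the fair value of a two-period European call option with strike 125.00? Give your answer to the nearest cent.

Risk-neutral probability p = (1 + 0.03 − 0.6)/(1.15 − 0.6) = 0.4300/0.5500 = 0.7818
Terminal stock prices: S_uu = 178.5, S_ud = 93.15, S_dd = 48.6
Terminal payoffs (S − K): max(53.54, 0) = 53.54, max(-31.85, 0) = 0, max(-76.4, 0) = 0
Node u (S = 155.2): V_u = 1/1.03·[0.7818·53.5375 + 0.2182·0.0000] = 40.6375
Node d (S = 81): V_d = 1/1.03·[0.7818·0.0000 + 0.2182·0.0000] = 0.0000
Node 0 (S = 135): V_0 = 1/1.03·[0.7818·40.6375 + 0.2182·0.0000] = 30.8457

30.85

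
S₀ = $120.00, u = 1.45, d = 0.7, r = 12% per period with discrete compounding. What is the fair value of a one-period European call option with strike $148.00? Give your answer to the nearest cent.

$13.00

Risk-neutral probability p = (1 + 0.12 − 0.7)/(1.45 − 0.7) = 0.4200/0.7500 = 0.5600
Terminal stock prices: S_u = 174, S_d = 84
Terminal payoffs (S − K): max(26, 0) = 26, max(-64, 0) = 0
Node 0 (S = 120): V_0 = 1/1.12·[0.5600·26.0000 + 0.4400·0.0000] = 13.0000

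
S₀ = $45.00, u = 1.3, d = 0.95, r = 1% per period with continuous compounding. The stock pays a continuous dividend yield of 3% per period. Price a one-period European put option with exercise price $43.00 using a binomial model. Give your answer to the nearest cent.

Per-period risk-free factor R = e^0.01 = 1.0101; dividend-adjusted growth = e^(0.01−0.03) = 0.9802.
Risk-neutral probability p = (0.9802 − 0.95)/(1.3 − 0.95) = 0.0302/0.3500 = 0.0863
Terminal stock prices: S_u = 58.5, S_d = 42.75
Terminal payoffs (K − S): max(-15.5, 0) = 0, max(0.25, 0) = 0.25
Node 0 (S = 45): V_0 = e^(−0.01)·[0.0863·0.0000 + 0.9137·0.2500] = 0.2262

$0.23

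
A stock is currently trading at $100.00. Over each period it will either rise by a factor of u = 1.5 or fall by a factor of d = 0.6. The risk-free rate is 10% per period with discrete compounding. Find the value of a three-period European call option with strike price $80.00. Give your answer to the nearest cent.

Risk-neutral probability p = (1 + 0.1 − 0.6)/(1.5 − 0.6) = 0.5000/0.9000 = 0.5556
Terminal stock prices: S_uuu = 337.5, S_uud = 135, S_udd = 54, S_ddd = 21.6
Terminal payoffs (S − K): max(257.5, 0) = 257.5, max(55, 0) = 55, max(-26, 0) = 0, max(-58.4, 0) = 0
Node uu (S = 225): V_uu = 1/1.1·[0.5556·257.5000 + 0.4444·55.0000] = 152.2727
Node ud (S = 90): V_ud = 1/1.1·[0.5556·55.0000 + 0.4444·0.0000] = 27.7778
Node dd (S = 36): V_dd = 1/1.1·[0.5556·0.0000 + 0.4444·0.0000] = 0.0000
Node u (S = 150): V_u = 1/1.1·[0.5556·152.2727 + 0.4444·27.7778] = 88.1288
Node d (S = 60): V_d = 1/1.1·[0.5556·27.7778 + 0.4444·0.0000] = 14.0292
Node 0 (S = 100): V_0 = 1/1.1·[0.5556·88.1288 + 0.4444·14.0292] = 50.1778

$50.18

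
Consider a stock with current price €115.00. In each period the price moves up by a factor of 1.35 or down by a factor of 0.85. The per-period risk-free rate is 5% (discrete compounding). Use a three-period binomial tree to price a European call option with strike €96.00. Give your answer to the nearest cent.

Risk-neutral probability p = (1 + 0.05 − 0.85)/(1.35 − 0.85) = 0.2000/0.5000 = 0.4000
Terminal stock prices: S_uuu = 282.9, S_uud = 178.1, S_udd = 112.2, S_ddd = 70.62
Terminal payoffs (S − K): max(186.9, 0) = 186.9, max(82.15, 0) = 82.15, max(16.17, 0) = 16.17, max(-25.38, 0) = 0
Node uu (S = 209.6): V_uu = 1/1.05·[0.4000·186.9431 + 0.6000·82.1494] = 118.1589
Node ud (S = 132): V_ud = 1/1.05·[0.4000·82.1494 + 0.6000·16.1681] = 40.5339
Node dd (S = 83.09): V_dd = 1/1.05·[0.4000·16.1681 + 0.6000·0.0000] = 6.1593
Node u (S = 155.2): V_u = 1/1.05·[0.4000·118.1589 + 0.6000·40.5339] = 68.1752
Node d (S = 97.75): V_d = 1/1.05·[0.4000·40.5339 + 0.6000·6.1593] = 18.9611
Node 0 (S = 115): V_0 = 1/1.05·[0.4000·68.1752 + 0.6000·18.9611] = 36.8064

€36.81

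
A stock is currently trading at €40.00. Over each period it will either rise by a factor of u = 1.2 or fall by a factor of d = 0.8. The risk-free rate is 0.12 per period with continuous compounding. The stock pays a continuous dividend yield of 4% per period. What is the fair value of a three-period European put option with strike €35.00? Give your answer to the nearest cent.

Per-period risk-free factor R = e^0.12 = 1.1275; dividend-adjusted growth = e^(0.12−0.04) = 1.0833.
Risk-neutral probability p = (1.0833 − 0.8)/(1.2 − 0.8) = 0.2833/0.4000 = 0.7082
Terminal stock prices: S_uuu = 69.12, S_uud = 46.08, S_udd = 30.72, S_ddd = 20.48
Terminal payoffs (K − S): max(-34.12, 0) = 0, max(-11.08, 0) = 0, max(4.28, 0) = 4.28, max(14.52, 0) = 14.52
Node uu (S = 57.6): V_uu = e^(−0.12)·[0.7082·0.0000 + 0.2918·0.0000] = 0.0000
Node ud (S = 38.4): V_ud = e^(−0.12)·[0.7082·0.0000 + 0.2918·4.2800] = 1.1076
Node dd (S = 25.6): V_dd = e^(−0.12)·[0.7082·4.2800 + 0.2918·14.5200] = 6.4460
Node u (S = 48): V_u = e^(−0.12)·[0.7082·0.0000 + 0.2918·1.1076] = 0.2866
Node d (S = 32): V_d = e^(−0.12)·[0.7082·1.1076 + 0.2918·6.4460] = 2.3639
Node 0 (S = 40): V_0 = e^(−0.12)·[0.7082·0.2866 + 0.2918·2.3639] = 0.7918

€0.79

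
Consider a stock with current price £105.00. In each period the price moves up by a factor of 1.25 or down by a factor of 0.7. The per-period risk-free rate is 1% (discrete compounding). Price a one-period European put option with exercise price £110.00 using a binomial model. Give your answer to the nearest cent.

£15.77

Risk-neutral probability p = (1 + 0.01 − 0.7)/(1.25 − 0.7) = 0.3100/0.5500 = 0.5636
Terminal stock prices: S_u = 131.2, S_d = 73.5
Terminal payoffs (K − S): max(-21.25, 0) = 0, max(36.5, 0) = 36.5
Node 0 (S = 105): V_0 = 1/1.01·[0.5636·0.0000 + 0.4364·36.5000] = 15.7696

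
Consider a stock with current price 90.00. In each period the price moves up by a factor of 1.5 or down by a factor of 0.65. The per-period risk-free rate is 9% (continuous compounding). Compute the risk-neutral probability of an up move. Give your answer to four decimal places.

p = 0.5226

Risk-neutral probability p = (e^0.09 − 0.65)/(1.5 − 0.65) = 0.4442/0.8500 = 0.5226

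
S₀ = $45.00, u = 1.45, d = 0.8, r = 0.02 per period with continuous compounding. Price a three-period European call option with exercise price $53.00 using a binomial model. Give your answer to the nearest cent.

$7.95

Risk-neutral probability p = (e^0.02 − 0.8)/(1.45 − 0.8) = 0.2202/0.6500 = 0.3388
Terminal stock prices: S_uuu = 137.2, S_uud = 75.69, S_udd = 41.76, S_ddd = 23.04
Terminal payoffs (S − K): max(84.19, 0) = 84.19, max(22.69, 0) = 22.69, max(-11.24, 0) = 0, max(-29.96, 0) = 0
Node uu (S = 94.61): V_uu = e^(−0.02)·[0.3388·84.1881 + 0.6612·22.6900] = 42.6620
Node ud (S = 52.2): V_ud = e^(−0.02)·[0.3388·22.6900 + 0.6612·0.0000] = 7.5345
Node dd (S = 28.8): V_dd = e^(−0.02)·[0.3388·0.0000 + 0.6612·0.0000] = 0.0000
Node u (S = 65.25): V_u = e^(−0.02)·[0.3388·42.6620 + 0.6612·7.5345] = 19.0499
Node d (S = 36): V_d = e^(−0.02)·[0.3388·7.5345 + 0.6612·0.0000] = 2.5019
Node 0 (S = 45): V_0 = e^(−0.02)·[0.3388·19.0499 + 0.6612·2.5019] = 7.9473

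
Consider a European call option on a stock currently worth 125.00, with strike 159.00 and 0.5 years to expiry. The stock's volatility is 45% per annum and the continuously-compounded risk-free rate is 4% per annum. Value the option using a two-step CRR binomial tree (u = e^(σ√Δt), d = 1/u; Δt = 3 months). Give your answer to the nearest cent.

7.89

CRR parameters: u = e^(σ√Δt) = e^(0.45·√0.25) = 1.2523, d = 1/u = 0.7985
Per-period rate: rΔt = 0.04·0.25 = 0.01, so R = e^0.01 = 1.0101
Risk-neutral probability p = (e^0.01 − 0.7985)/(1.2523 − 0.7985) = 0.2115/0.4538 = 0.4661
Terminal stock prices: S_uu = 196, S_ud = 125, S_dd = 79.7
Terminal payoffs (S − K): max(37.04, 0) = 37.04, max(-34, 0) = 0, max(-79.3, 0) = 0
Node u (S = 156.5): V_u = e^(−0.01)·[0.4661·37.0390 + 0.5339·0.0000] = 17.0933
Node d (S = 99.81): V_d = e^(−0.01)·[0.4661·0.0000 + 0.5339·0.0000] = 0.0000
Node 0 (S = 125): V_0 = e^(−0.01)·[0.4661·17.0933 + 0.5339·0.0000] = 7.8885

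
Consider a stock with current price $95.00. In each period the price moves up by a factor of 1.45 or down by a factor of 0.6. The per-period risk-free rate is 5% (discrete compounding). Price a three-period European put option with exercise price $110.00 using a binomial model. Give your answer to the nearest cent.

$26.41

Risk-neutral probability p = (1 + 0.05 − 0.6)/(1.45 − 0.6) = 0.4500/0.8500 = 0.5294
Terminal stock prices: S_uuu = 289.6, S_uud = 119.8, S_udd = 49.59, S_ddd = 20.52
Terminal payoffs (K − S): max(-179.6, 0) = 0, max(-9.843, 0) = 0, max(60.41, 0) = 60.41, max(89.48, 0) = 89.48
Node uu (S = 199.7): V_uu = 1/1.05·[0.5294·0.0000 + 0.4706·0.0000] = 0.0000
Node ud (S = 82.65): V_ud = 1/1.05·[0.5294·0.0000 + 0.4706·60.4100] = 27.0745
Node dd (S = 34.2): V_dd = 1/1.05·[0.5294·60.4100 + 0.4706·89.4800] = 70.5619
Node u (S = 137.8): V_u = 1/1.05·[0.5294·0.0000 + 0.4706·27.0745] = 12.1342
Node d (S = 57): V_d = 1/1.05·[0.5294·27.0745 + 0.4706·70.5619] = 45.2754
Node 0 (S = 95): V_0 = 1/1.05·[0.5294·12.1342 + 0.4706·45.2754] = 26.4096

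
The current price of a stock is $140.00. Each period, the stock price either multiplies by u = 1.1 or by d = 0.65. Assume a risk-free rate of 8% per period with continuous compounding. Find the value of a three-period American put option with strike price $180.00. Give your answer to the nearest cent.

$40.00

Risk-neutral probability p = (e^0.08 − 0.65)/(1.1 − 0.65) = 0.4333/0.4500 = 0.9629
Terminal stock prices: S_uuu = 186.3, S_uud = 110.1, S_udd = 65.07, S_ddd = 38.45
Terminal payoffs (K − S): max(-6.34, 0) = 0, max(69.89, 0) = 69.89, max(114.9, 0) = 114.9, max(141.6, 0) = 141.6
Node uu (S = 169.4): continuation = e^(−0.08)·[0.9629·0.0000 + 0.0371·69.8900] = 2.3961; exercise value = 10.6000 > continuation, so V_uu = 10.6000 (exercise)
Node ud (S = 100.1): continuation = e^(−0.08)·[0.9629·69.8900 + 0.0371·114.9350] = 66.0609; exercise value = 79.9000 > continuation, so V_ud = 79.9000 (exercise)
Node dd (S = 59.15): continuation = e^(−0.08)·[0.9629·114.9350 + 0.0371·141.5525] = 107.0109; exercise value = 120.8500 > continuation, so V_dd = 120.8500 (exercise)
Node u (S = 154): continuation = e^(−0.08)·[0.9629·10.6000 + 0.0371·79.9000] = 12.1609; exercise value = 26.0000 > continuation, so V_u = 26.0000 (exercise)
Node d (S = 91): continuation = e^(−0.08)·[0.9629·79.9000 + 0.0371·120.8500] = 75.1609; exercise value = 89.0000 > continuation, so V_d = 89.0000 (exercise)
Node 0 (S = 140): continuation = e^(−0.08)·[0.9629·26.0000 + 0.0371·89.0000] = 26.1609; exercise value = 40.0000 > continuation, so V_0 = 40.0000 (exercise)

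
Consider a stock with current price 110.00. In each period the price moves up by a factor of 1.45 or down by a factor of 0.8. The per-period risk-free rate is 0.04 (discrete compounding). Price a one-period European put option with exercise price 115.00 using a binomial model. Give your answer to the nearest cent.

16.38

Risk-neutral probability p = (1 + 0.04 − 0.8)/(1.45 − 0.8) = 0.2400/0.6500 = 0.3692
Terminal stock prices: S_u = 159.5, S_d = 88
Terminal payoffs (K − S): max(-44.5, 0) = 0, max(27, 0) = 27
Node 0 (S = 110): V_0 = 1/1.04·[0.3692·0.0000 + 0.6308·27.0000] = 16.3757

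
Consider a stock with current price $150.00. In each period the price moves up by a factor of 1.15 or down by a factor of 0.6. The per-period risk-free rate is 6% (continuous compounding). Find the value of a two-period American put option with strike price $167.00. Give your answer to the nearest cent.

Risk-neutral probability p = (e^0.06 − 0.6)/(1.15 − 0.6) = 0.4618/0.5500 = 0.8397
Terminal stock prices: S_uu = 198.4, S_ud = 103.5, S_dd = 54
Terminal payoffs (K − S): max(-31.37, 0) = 0, max(63.5, 0) = 63.5, max(113, 0) = 113
Node u (S = 172.5): continuation = e^(−0.06)·[0.8397·0.0000 + 0.1603·63.5000] = 9.5861; exercise value = 0.0000 ≤ continuation, so V_u = 9.5861
Node d (S = 90): continuation = e^(−0.06)·[0.8397·63.5000 + 0.1603·113.0000] = 67.2747; exercise value = 77.0000 > continuation, so V_d = 77.0000 (exercise)
Node 0 (S = 150): continuation = e^(−0.06)·[0.8397·9.5861 + 0.1603·77.0000] = 19.2048; exercise value = 17.0000 ≤ continuation, so V_0 = 19.2048

$19.20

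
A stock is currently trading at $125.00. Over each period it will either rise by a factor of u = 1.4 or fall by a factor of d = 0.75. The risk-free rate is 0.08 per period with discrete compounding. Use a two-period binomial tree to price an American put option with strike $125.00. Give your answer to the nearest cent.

Risk-neutral probability p = (1 + 0.08 − 0.75)/(1.4 − 0.75) = 0.3300/0.6500 = 0.5077
Terminal stock prices: S_uu = 245, S_ud = 131.2, S_dd = 70.31
Terminal payoffs (K − S): max(-120, 0) = 0, max(-6.25, 0) = 0, max(54.69, 0) = 54.69
Node u (S = 175): continuation = 1/1.08·[0.5077·0.0000 + 0.4923·0.0000] = 0.0000; exercise value = 0.0000 ≤ continuation, so V_u = 0.0000
Node d (S = 93.75): continuation = 1/1.08·[0.5077·0.0000 + 0.4923·54.6875] = 24.9288; exercise value = 31.2500 > continuation, so V_d = 31.2500 (exercise)
Node 0 (S = 125): continuation = 1/1.08·[0.5077·0.0000 + 0.4923·31.2500] = 14.2450; exercise value = 0.0000 ≤ continuation, so V_0 = 14.2450

$14.25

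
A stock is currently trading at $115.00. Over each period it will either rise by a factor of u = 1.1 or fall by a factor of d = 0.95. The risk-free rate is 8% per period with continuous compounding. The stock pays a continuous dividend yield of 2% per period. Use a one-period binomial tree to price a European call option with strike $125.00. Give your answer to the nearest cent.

$1.03

Per-period risk-free factor R = e^0.08 = 1.0833; dividend-adjusted growth = e^(0.08−0.02) = 1.0618.
Risk-neutral probability p = (1.0618 − 0.95)/(1.1 − 0.95) = 0.1118/0.1500 = 0.7456
Terminal stock prices: S_u = 126.5, S_d = 109.2
Terminal payoffs (S − K): max(1.5, 0) = 1.5, max(-15.75, 0) = 0
Node 0 (S = 115): V_0 = e^(−0.08)·[0.7456·1.5000 + 0.2544·0.0000] = 1.0324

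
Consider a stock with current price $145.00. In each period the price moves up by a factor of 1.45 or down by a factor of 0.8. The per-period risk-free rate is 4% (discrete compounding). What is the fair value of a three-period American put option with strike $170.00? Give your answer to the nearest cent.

$37.66

Risk-neutral probability p = (1 + 0.04 − 0.8)/(1.45 − 0.8) = 0.2400/0.6500 = 0.3692
Terminal stock prices: S_uuu = 442.1, S_uud = 243.9, S_udd = 134.6, S_ddd = 74.24
Terminal payoffs (K − S): max(-272.1, 0) = 0, max(-73.89, 0) = 0, max(35.44, 0) = 35.44, max(95.76, 0) = 95.76
Node uu (S = 304.9): continuation = 1/1.04·[0.3692·0.0000 + 0.6308·0.0000] = 0.0000; exercise value = 0.0000 ≤ continuation, so V_uu = 0.0000
Node ud (S = 168.2): continuation = 1/1.04·[0.3692·0.0000 + 0.6308·35.4400] = 21.4947; exercise value = 1.8000 ≤ continuation, so V_ud = 21.4947
Node dd (S = 92.8): continuation = 1/1.04·[0.3692·35.4400 + 0.6308·95.7600] = 70.6615; exercise value = 77.2000 > continuation, so V_dd = 77.2000 (exercise)
Node u (S = 210.2): continuation = 1/1.04·[0.3692·0.0000 + 0.6308·21.4947] = 13.0367; exercise value = 0.0000 ≤ continuation, so V_u = 13.0367
Node d (S = 116): continuation = 1/1.04·[0.3692·21.4947 + 0.6308·77.2000] = 54.4537; exercise value = 54.0000 ≤ continuation, so V_d = 54.4537
Node 0 (S = 145): continuation = 1/1.04·[0.3692·13.0367 + 0.6308·54.4537] = 37.6551; exercise value = 25.0000 ≤ continuation, so V_0 = 37.6551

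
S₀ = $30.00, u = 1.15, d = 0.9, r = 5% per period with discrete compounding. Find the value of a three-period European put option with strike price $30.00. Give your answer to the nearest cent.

$0.96

Risk-neutral probability p = (1 + 0.05 − 0.9)/(1.15 − 0.9) = 0.1500/0.2500 = 0.6000
Terminal stock prices: S_uuu = 45.63, S_uud = 35.71, S_udd = 27.95, S_ddd = 21.87
Terminal payoffs (K − S): max(-15.63, 0) = 0, max(-5.707, 0) = 0, max(2.055, 0) = 2.055, max(8.13, 0) = 8.13
Node uu (S = 39.67): V_uu = 1/1.05·[0.6000·0.0000 + 0.4000·0.0000] = 0.0000
Node ud (S = 31.05): V_ud = 1/1.05·[0.6000·0.0000 + 0.4000·2.0550] = 0.7829
Node dd (S = 24.3): V_dd = 1/1.05·[0.6000·2.0550 + 0.4000·8.1300] = 4.2714
Node u (S = 34.5): V_u = 1/1.05·[0.6000·0.0000 + 0.4000·0.7829] = 0.2982
Node d (S = 27): V_d = 1/1.05·[0.6000·0.7829 + 0.4000·4.2714] = 2.0746
Node 0 (S = 30): V_0 = 1/1.05·[0.6000·0.2982 + 0.4000·2.0746] = 0.9607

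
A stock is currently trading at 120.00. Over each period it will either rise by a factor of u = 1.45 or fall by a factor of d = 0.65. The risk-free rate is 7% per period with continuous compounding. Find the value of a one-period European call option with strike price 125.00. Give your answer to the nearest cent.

Risk-neutral probability p = (e^0.07 − 0.65)/(1.45 − 0.65) = 0.4225/0.8000 = 0.5281
Terminal stock prices: S_u = 174, S_d = 78
Terminal payoffs (S − K): max(49, 0) = 49, max(-47, 0) = 0
Node 0 (S = 120): V_0 = e^(−0.07)·[0.5281·49.0000 + 0.4719·0.0000] = 24.1291

24.13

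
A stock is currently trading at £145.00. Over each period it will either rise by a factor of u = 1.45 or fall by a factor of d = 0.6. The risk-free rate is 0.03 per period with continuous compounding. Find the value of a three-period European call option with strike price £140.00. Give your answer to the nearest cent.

Risk-neutral probability p = (e^0.03 − 0.6)/(1.45 − 0.6) = 0.4305/0.8500 = 0.5064
Terminal stock prices: S_uuu = 442.1, S_uud = 182.9, S_udd = 75.69, S_ddd = 31.32
Terminal payoffs (S − K): max(302.1, 0) = 302.1, max(42.92, 0) = 42.92, max(-64.31, 0) = 0, max(-108.7, 0) = 0
Node uu (S = 304.9): V_uu = e^(−0.03)·[0.5064·302.0506 + 0.4936·42.9175] = 169.0001
Node ud (S = 126.1): V_ud = e^(−0.03)·[0.5064·42.9175 + 0.4936·0.0000] = 21.0918
Node dd (S = 52.2): V_dd = e^(−0.03)·[0.5064·0.0000 + 0.4936·0.0000] = 0.0000
Node u (S = 210.2): V_u = e^(−0.03)·[0.5064·169.0001 + 0.4936·21.0918] = 93.1580
Node d (S = 87): V_d = e^(−0.03)·[0.5064·21.0918 + 0.4936·0.0000] = 10.3656
Node 0 (S = 145): V_0 = e^(−0.03)·[0.5064·93.1580 + 0.4936·10.3656] = 50.7476

£50.75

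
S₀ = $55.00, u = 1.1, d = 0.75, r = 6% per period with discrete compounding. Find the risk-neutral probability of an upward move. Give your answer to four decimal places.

Risk-neutral probability p = (1 + 0.06 − 0.75)/(1.1 − 0.75) = 0.3100/0.3500 = 0.8857

p = 0.8857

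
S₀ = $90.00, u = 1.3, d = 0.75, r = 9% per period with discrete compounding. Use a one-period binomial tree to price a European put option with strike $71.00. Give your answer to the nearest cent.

Risk-neutral probability p = (1 + 0.09 − 0.75)/(1.3 − 0.75) = 0.3400/0.5500 = 0.6182
Terminal stock prices: S_u = 117, S_d = 67.5
Terminal payoffs (K − S): max(-46, 0) = 0, max(3.5, 0) = 3.5
Node 0 (S = 90): V_0 = 1/1.09·[0.6182·0.0000 + 0.3818·3.5000] = 1.2260

$1.23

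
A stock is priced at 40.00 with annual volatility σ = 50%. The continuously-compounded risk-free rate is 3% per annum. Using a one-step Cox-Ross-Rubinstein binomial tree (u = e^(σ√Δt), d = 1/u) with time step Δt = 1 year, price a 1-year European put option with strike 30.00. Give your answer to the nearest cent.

CRR parameters: u = e^(σ√Δt) = e^(0.5·√1) = 1.6487, d = 1/u = 0.6065
Per-period rate: rΔt = 0.03·1 = 0.03, so R = e^0.03 = 1.0305
Risk-neutral probability p = (e^0.03 − 0.6065)/(1.6487 − 0.6065) = 0.4239/1.0422 = 0.4068
Terminal stock prices: S_u = 65.95, S_d = 24.26
Terminal payoffs (K − S): max(-35.95, 0) = 0, max(5.739, 0) = 5.739
Node 0 (S = 40): V_0 = e^(−0.03)·[0.4068·0.0000 + 0.5932·5.7388] = 3.3038

3.30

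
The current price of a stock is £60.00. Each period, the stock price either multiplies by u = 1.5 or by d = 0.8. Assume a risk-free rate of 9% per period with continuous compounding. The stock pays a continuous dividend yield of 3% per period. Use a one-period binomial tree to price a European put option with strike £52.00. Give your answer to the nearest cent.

Per-period risk-free factor R = e^0.09 = 1.0942; dividend-adjusted growth = e^(0.09−0.03) = 1.0618.
Risk-neutral probability p = (1.0618 − 0.8)/(1.5 − 0.8) = 0.2618/0.7000 = 0.3741
Terminal stock prices: S_u = 90, S_d = 48
Terminal payoffs (K − S): max(-38, 0) = 0, max(4, 0) = 4
Node 0 (S = 60): V_0 = e^(−0.09)·[0.3741·0.0000 + 0.6259·4.0000] = 2.2883

£2.29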